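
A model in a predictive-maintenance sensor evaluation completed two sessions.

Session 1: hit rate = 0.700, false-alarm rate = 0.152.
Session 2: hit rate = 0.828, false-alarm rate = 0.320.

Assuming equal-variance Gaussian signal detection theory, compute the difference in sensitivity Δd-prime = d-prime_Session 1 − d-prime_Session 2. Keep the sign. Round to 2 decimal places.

Δd-prime = 0.14

Session 1: z(0.700) = 0.524, z(0.152) = -1.028, d' = 1.552
Session 2: z(0.828) = 0.946, z(0.320) = -0.468, d' = 1.414
Δd' = d'_Session 1 − d'_Session 2 = 1.552 − 1.414 = 0.138
Session 1 has the higher sensitivity.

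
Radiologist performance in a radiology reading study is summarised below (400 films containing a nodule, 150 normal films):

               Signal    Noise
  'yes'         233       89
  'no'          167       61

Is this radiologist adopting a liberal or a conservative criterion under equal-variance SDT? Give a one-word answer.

z(H) = 0.208, z(FA) = 0.236
c = −½·(z(H) + z(FA)) = -0.222
c < 0 → liberal criterion (biased toward responding “yes”).

liberal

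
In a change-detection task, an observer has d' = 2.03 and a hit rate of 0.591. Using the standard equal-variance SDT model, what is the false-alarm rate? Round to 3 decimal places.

false-alarm rate = 0.036

z(hit rate) = z(0.591) = 0.2301
z(FA) = z(H) − d' = 0.2301 − 2.03 = -1.7999
false-alarm rate = Φ(-1.7999) = 0.0359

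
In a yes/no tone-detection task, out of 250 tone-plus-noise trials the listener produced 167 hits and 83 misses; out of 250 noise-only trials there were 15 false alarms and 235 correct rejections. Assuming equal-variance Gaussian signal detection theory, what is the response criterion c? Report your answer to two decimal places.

H = 167/250 = 0.6680
FA = 15/250 = 0.0600
Φ⁻¹(H) = Φ⁻¹(0.6680) = 0.434
Φ⁻¹(FA) = Φ⁻¹(0.0600) = -1.555
c = −½·[z(H) + z(FA)] = −0.5 × (0.434 + (-1.555)) = 0.5605

c = 0.56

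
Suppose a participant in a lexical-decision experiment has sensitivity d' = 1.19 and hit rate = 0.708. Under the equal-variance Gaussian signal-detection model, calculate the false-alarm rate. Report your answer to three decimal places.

false-alarm rate = 0.260

z(hit rate) = z(0.708) = 0.5476
z(FA) = z(H) − d' = 0.5476 − 1.19 = -0.6424
false-alarm rate = Φ(-0.6424) = 0.2603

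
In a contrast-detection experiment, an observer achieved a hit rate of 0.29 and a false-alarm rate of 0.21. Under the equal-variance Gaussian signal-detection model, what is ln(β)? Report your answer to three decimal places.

Φ⁻¹(H) = Φ⁻¹(0.29) = -0.5534
Φ⁻¹(FA) = Φ⁻¹(0.21) = -0.8064
ln β = −½·[z(H)² − z(FA)²] = −0.5 × (0.3063 − 0.6503) = 0.1720

ln β = 0.172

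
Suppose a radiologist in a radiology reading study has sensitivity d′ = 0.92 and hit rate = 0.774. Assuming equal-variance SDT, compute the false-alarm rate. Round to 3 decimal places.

z(hit rate) = z(0.774) = 0.7521
z(FA) = z(H) − d' = 0.7521 − 0.92 = -0.1679
false-alarm rate = Φ(-0.1679) = 0.4333

false-alarm rate = 0.433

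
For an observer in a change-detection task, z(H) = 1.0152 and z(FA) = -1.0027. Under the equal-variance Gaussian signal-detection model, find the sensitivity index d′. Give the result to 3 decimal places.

d′ = 2.018

d' = z(H) − z(FA) = 1.0152 − (-1.0027) = 2.0179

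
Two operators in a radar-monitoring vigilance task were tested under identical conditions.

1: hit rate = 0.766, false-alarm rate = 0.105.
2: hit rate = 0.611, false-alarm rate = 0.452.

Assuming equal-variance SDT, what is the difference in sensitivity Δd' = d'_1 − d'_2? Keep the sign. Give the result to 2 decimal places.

Δd' = 1.58

1: z(0.766) = 0.726, z(0.105) = -1.254, d' = 1.980
2: z(0.611) = 0.282, z(0.452) = -0.121, d' = 0.403
Δd' = d'_1 − d'_2 = 1.980 − 0.403 = 1.577
1 has the higher sensitivity.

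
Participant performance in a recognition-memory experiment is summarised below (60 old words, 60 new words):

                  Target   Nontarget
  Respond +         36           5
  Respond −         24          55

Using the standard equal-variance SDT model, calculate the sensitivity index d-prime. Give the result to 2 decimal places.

d-prime = 1.64

H = 36/60 = 0.6000
FA = 5/60 = 0.0833
z(H) = z(0.6000) = 0.2533
z(FA) = z(0.0833) = -1.3832
d' = z(H) − z(FA) = 0.2533 − (-1.3832) = 1.6365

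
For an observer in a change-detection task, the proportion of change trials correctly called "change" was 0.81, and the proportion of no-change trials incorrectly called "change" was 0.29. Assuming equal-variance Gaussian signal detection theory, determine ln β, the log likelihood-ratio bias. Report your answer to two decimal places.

Φ⁻¹(H) = 0.878
Φ⁻¹(FA) = -0.553
ln β = −½·[z(H)² − z(FA)²] = −0.5 × (0.771 − 0.306) = -0.2325

ln β = -0.23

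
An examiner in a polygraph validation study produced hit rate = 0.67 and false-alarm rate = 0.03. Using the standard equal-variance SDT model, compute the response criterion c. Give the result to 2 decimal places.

c = 0.72

Φ⁻¹(H) = Φ⁻¹(0.67) = 0.4399
Φ⁻¹(FA) = Φ⁻¹(0.03) = -1.8808
c = −½·[z(H) + z(FA)] = −0.5 × (0.4399 + (-1.8808)) = 0.72045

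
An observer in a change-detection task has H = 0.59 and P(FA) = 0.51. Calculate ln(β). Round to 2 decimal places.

ln β = -0.03

Φ⁻¹(0.59) = 0.228, Φ⁻¹(0.51) = 0.025
ln β = −½·[z(H)² − z(FA)²] = −0.5 × (0.052 − 0.001) = -0.0255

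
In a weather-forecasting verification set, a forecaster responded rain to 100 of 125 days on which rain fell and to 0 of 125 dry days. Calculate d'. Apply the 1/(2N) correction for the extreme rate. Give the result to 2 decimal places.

d' = 3.49

The false-alarm rate is 0/125 = 0, so apply the 1/(2N) correction: FA → 1/(2·125) = 0.00400.
z(H) = z(0.80000) = 0.842
z(FA) = z(0.00400) = -2.652
d' = 0.842 − (-2.652) = 3.494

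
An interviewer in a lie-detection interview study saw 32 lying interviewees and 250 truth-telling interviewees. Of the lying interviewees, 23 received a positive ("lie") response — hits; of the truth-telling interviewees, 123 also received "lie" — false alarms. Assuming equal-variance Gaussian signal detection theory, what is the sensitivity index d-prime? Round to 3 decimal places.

H = 23/32 = 0.7188
FA = 123/250 = 0.4920
z(H) = z(0.7188) = 0.5793
z(FA) = z(0.4920) = -0.0201
d' = z(H) − z(FA) = 0.5793 − (-0.0201) = 0.5994

d-prime = 0.599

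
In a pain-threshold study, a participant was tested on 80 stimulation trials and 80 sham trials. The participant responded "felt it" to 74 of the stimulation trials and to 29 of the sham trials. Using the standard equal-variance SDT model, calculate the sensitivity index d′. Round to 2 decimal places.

H = 74/80 = 0.9250
FA = 29/80 = 0.3625
z(H) = z(0.9250) = 1.440
z(FA) = z(0.3625) = -0.352
d' = z(H) − z(FA) = 1.440 − (-0.352) = 1.792

d′ = 1.79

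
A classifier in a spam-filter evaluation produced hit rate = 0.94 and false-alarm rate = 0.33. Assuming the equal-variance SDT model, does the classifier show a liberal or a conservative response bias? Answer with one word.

liberal

z(H) = 1.555, z(FA) = -0.440
c = −½·(z(H) + z(FA)) = -0.5575
c < 0 → liberal criterion (biased toward responding “yes”).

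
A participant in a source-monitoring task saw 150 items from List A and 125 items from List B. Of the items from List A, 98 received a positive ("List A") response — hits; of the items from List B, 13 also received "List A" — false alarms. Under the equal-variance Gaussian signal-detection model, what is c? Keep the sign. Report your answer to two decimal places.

c = 0.43

H = 98/150 = 0.6533
FA = 13/125 = 0.1040
Φ⁻¹(H) = 0.3942
Φ⁻¹(FA) = -1.2591
c = −½·[z(H) + z(FA)] = −0.5 × (0.3942 + (-1.2591)) = 0.43245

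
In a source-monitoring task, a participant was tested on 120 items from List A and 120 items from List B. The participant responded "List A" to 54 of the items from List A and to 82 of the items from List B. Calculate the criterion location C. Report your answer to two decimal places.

C = -0.18

H = 54/120 = 0.4500
FA = 82/120 = 0.6833
z(0.4500) = -0.126, z(0.6833) = 0.477
c = −½·[z(H) + z(FA)] = −0.5 × (-0.126 + 0.477) = -0.1755
c < 0: the participant has a liberal response bias.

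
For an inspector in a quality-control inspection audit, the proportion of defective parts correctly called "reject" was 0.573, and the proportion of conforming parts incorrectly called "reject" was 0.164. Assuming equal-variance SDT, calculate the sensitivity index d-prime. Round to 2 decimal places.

d-prime = 1.16

Φ⁻¹(H) = Φ⁻¹(0.573) = 0.1840
Φ⁻¹(FA) = Φ⁻¹(0.164) = -0.9782
d' = z(H) − z(FA) = 0.1840 − (-0.9782) = 1.1622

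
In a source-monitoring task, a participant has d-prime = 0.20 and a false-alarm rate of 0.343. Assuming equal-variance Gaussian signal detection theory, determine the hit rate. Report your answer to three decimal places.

hit rate = 0.419

z(false-alarm rate) = z(0.343) = -0.4043
z(H) = z(FA) + d' = -0.4043 + 0.20 = -0.2043
hit rate = Φ(-0.2043) = 0.4191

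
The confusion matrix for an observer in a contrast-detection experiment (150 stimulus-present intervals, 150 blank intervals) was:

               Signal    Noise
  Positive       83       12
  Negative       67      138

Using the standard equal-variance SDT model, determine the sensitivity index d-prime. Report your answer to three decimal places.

d-prime = 1.539

H = 83/150 = 0.5533
FA = 12/150 = 0.0800
z(H) = z(0.5533) = 0.1340
z(FA) = z(0.0800) = -1.4051
d' = z(H) − z(FA) = 0.1340 − (-1.4051) = 1.5391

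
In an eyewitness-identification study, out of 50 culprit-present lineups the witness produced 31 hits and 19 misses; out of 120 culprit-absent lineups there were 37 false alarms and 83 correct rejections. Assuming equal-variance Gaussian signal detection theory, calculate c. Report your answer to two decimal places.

c = 0.10

H = 31/50 = 0.6200
FA = 37/120 = 0.3083
Φ⁻¹(0.6200) = 0.305, Φ⁻¹(0.3083) = -0.501
c = −½·[z(H) + z(FA)] = −0.5 × (0.305 + (-0.501)) = 0.098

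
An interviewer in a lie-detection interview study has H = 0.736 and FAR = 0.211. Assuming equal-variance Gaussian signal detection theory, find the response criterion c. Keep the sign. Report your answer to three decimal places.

c = 0.086

Φ⁻¹(H) = 0.6311
Φ⁻¹(FA) = -0.8030
c = −½·[z(H) + z(FA)] = −0.5 × (0.6311 + (-0.8030)) = 0.08595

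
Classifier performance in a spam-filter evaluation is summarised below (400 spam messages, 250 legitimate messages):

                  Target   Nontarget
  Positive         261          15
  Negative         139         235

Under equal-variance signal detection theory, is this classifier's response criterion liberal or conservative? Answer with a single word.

conservative

z(H) = 0.392, z(FA) = -1.555
c = −½·(z(H) + z(FA)) = 0.5815
c > 0 → conservative criterion (biased toward responding “no”).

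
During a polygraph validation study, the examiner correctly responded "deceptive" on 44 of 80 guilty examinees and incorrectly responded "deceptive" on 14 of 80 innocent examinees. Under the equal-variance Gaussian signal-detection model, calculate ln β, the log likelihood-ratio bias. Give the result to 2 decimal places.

H = 44/80 = 0.5500
FA = 14/80 = 0.1750
z(H) = 0.126
z(FA) = -0.935
ln β = −½·[z(H)² − z(FA)²] = −0.5 × (0.016 − 0.874) = 0.429

ln β = 0.43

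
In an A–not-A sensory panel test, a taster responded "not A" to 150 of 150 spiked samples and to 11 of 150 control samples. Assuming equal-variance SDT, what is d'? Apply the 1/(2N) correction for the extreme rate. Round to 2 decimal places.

d' = 4.16

The hit rate is 150/150 = 1, so apply the 1/(2N) correction: H → 1 − 1/(2·150) = 0.99667.
z(H) = z(0.99667) = 2.713
z(FA) = z(0.07333) = -1.451
d' = 2.713 − (-1.451) = 4.164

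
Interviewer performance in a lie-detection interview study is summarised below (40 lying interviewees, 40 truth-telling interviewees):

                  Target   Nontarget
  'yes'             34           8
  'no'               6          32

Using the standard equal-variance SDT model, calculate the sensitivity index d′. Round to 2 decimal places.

d′ = 1.88

H = 34/40 = 0.8500
FA = 8/40 = 0.2000
Φ⁻¹(H) = Φ⁻¹(0.8500) = 1.0364
Φ⁻¹(FA) = Φ⁻¹(0.2000) = -0.8416
d' = z(H) − z(FA) = 1.0364 − (-0.8416) = 1.8780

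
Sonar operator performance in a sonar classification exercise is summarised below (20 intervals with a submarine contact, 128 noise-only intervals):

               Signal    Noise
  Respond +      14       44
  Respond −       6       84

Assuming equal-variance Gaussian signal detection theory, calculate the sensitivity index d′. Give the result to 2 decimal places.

d′ = 0.93

H = 14/20 = 0.7000
FA = 44/128 = 0.3438
z(0.7000) = 0.524, z(0.3438) = -0.402
d' = z(H) − z(FA) = 0.524 − (-0.402) = 0.926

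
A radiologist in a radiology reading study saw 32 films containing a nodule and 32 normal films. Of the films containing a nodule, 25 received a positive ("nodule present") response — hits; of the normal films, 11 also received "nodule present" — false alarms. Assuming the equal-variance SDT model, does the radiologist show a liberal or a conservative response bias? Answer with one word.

z(H) = 0.776, z(FA) = -0.402
c = −½·(z(H) + z(FA)) = -0.187
c < 0 → liberal criterion (biased toward responding “yes”).

liberal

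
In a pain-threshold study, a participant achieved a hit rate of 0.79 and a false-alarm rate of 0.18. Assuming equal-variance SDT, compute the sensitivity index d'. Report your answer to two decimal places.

d' = 1.72

z(H) = z(0.79) = 0.8064
z(FA) = z(0.18) = -0.9154
d' = z(H) − z(FA) = 0.8064 − (-0.9154) = 1.7218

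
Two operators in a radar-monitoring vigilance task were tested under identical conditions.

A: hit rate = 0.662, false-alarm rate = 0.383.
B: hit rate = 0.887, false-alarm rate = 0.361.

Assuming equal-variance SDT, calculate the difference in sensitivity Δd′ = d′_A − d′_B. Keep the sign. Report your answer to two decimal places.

Δd′ = -0.85

A: z(0.662) = 0.418, z(0.383) = -0.298, d' = 0.716
B: z(0.887) = 1.211, z(0.361) = -0.356, d' = 1.567
Δd' = d'_A − d'_B = 0.716 − 1.567 = -0.851
B has the higher sensitivity.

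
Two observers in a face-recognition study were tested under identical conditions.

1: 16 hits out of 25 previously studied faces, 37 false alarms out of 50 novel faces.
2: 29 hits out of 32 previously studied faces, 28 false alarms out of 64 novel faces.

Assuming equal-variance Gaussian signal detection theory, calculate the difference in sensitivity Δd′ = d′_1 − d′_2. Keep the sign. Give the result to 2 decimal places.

Δd′ = -1.76

1: z(0.6400) = 0.358, z(0.7400) = 0.643, d' = -0.285
2: z(0.9062) = 1.318, z(0.4375) = -0.157, d' = 1.475
Δd' = d'_1 − d'_2 = -0.285 − 1.475 = -1.760
2 has the higher sensitivity.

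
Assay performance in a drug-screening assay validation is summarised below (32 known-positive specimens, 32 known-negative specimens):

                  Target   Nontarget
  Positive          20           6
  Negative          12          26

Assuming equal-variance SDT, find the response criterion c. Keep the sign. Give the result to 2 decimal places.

c = 0.28

H = 20/32 = 0.6250
FA = 6/32 = 0.1875
z(H) = z(0.6250) = 0.319
z(FA) = z(0.1875) = -0.887
c = −½·[z(H) + z(FA)] = −0.5 × (0.319 + (-0.887)) = 0.284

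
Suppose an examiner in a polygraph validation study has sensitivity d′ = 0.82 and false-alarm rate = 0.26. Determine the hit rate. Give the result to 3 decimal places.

hit rate = 0.570

z(false-alarm rate) = z(0.26) = -0.6433
z(H) = z(FA) + d' = -0.6433 + 0.82 = 0.1767
hit rate = Φ(0.1767) = 0.5701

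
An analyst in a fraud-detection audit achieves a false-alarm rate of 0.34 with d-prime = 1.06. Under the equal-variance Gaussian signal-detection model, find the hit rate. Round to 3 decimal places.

hit rate = 0.741

z(false-alarm rate) = z(0.34) = -0.4125
z(H) = z(FA) + d' = -0.4125 + 1.06 = 0.6475
hit rate = Φ(0.6475) = 0.7413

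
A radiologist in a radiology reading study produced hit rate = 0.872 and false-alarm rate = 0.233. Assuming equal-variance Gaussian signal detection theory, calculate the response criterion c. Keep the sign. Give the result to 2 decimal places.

c = -0.20

Φ⁻¹(H) = Φ⁻¹(0.872) = 1.1359
Φ⁻¹(FA) = Φ⁻¹(0.233) = -0.7290
c = −½·[z(H) + z(FA)] = −0.5 × (1.1359 + (-0.7290)) = -0.20345
c < 0: the radiologist has a liberal response bias.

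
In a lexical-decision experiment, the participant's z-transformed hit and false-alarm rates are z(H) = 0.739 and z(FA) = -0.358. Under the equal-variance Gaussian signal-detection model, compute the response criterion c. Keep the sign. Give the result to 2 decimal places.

c = −½·[z(H) + z(FA)] = −½·(0.739 + (-0.358)) = -0.1905
c < 0: the participant has a liberal response bias.

c = -0.19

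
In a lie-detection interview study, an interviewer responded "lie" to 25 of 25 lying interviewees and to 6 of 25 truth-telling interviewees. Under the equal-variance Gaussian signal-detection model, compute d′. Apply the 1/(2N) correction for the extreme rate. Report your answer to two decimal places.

d′ = 2.76

The hit rate is 25/25 = 1, so apply the 1/(2N) correction: H → 1 − 1/(2·25) = 0.98000.
z(H) = z(0.98000) = 2.054
z(FA) = z(0.24000) = -0.706
d' = 2.054 − (-0.706) = 2.760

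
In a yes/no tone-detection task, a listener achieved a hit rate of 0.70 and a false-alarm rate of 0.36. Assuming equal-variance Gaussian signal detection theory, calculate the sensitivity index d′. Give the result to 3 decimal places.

Φ⁻¹(H) = Φ⁻¹(0.70) = 0.5244
Φ⁻¹(FA) = Φ⁻¹(0.36) = -0.3585
d' = z(H) − z(FA) = 0.5244 − (-0.3585) = 0.8829

d′ = 0.883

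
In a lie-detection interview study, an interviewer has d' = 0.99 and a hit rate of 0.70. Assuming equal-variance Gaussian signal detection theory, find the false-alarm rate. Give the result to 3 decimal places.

false-alarm rate = 0.321

z(hit rate) = z(0.70) = 0.5244
z(FA) = z(H) − d' = 0.5244 − 0.99 = -0.4656
false-alarm rate = Φ(-0.4656) = 0.3208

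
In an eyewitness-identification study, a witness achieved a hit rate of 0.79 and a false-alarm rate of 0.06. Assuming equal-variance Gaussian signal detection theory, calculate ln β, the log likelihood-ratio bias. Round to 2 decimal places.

ln β = 0.88

z(H) = 0.806
z(FA) = -1.555
ln β = −½·[z(H)² − z(FA)²] = −0.5 × (0.650 − 2.418) = 0.884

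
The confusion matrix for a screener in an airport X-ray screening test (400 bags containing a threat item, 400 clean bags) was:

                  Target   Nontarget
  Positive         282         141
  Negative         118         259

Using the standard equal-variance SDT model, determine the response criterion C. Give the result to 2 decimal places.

H = 282/400 = 0.7050
FA = 141/400 = 0.3525
Φ⁻¹(0.7050) = 0.5388, Φ⁻¹(0.3525) = -0.3786
c = −½·[z(H) + z(FA)] = −0.5 × (0.5388 + (-0.3786)) = -0.0801

C = -0.08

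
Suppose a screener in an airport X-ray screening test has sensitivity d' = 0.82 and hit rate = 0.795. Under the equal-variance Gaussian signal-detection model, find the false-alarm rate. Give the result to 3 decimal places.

false-alarm rate = 0.502

z(hit rate) = z(0.795) = 0.8239
z(FA) = z(H) − d' = 0.8239 − 0.82 = 0.0039
false-alarm rate = Φ(0.0039) = 0.5016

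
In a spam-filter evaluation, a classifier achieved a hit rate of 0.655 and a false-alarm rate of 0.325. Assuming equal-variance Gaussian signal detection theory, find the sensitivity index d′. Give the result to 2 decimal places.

z(H) = z(0.655) = 0.3989
z(FA) = z(0.325) = -0.4538
d' = z(H) − z(FA) = 0.3989 − (-0.4538) = 0.8527

d′ = 0.85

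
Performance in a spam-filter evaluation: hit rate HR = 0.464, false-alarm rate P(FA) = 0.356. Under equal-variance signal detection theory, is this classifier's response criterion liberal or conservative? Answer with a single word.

conservative

z(H) = -0.090, z(FA) = -0.369
c = −½·(z(H) + z(FA)) = 0.2295
c > 0 → conservative criterion (biased toward responding “no”).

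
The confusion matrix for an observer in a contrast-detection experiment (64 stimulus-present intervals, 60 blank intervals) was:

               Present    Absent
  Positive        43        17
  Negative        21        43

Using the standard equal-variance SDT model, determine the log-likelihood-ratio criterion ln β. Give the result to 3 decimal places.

H = 43/64 = 0.6719
FA = 17/60 = 0.2833
z(0.6719) = 0.4452, z(0.2833) = -0.5731
ln β = −½·[z(H)² − z(FA)²] = −0.5 × (0.1982 − 0.3284) = 0.0651

ln β = 0.065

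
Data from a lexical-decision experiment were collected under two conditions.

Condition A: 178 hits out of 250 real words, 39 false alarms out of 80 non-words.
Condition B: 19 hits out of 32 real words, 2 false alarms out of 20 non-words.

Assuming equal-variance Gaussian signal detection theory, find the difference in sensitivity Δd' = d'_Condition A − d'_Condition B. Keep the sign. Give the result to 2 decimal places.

Condition A: z(0.7120) = 0.559, z(0.4875) = -0.031, d' = 0.590
Condition B: z(0.5938) = 0.237, z(0.1000) = -1.282, d' = 1.519
Δd' = d'_Condition A − d'_Condition B = 0.590 − 1.519 = -0.929
Condition B has the higher sensitivity.

Δd' = -0.93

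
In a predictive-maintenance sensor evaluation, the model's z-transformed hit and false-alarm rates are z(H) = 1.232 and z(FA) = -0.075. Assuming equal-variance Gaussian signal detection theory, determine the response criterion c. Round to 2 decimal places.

c = -0.58

c = −½·[z(H) + z(FA)] = −½·(1.232 + (-0.075)) = -0.5785
c < 0: the model has a liberal response bias.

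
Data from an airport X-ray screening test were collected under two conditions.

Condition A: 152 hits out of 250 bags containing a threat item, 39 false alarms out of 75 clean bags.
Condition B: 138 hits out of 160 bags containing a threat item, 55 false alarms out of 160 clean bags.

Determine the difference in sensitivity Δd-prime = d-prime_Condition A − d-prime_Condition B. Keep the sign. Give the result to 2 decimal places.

Condition A: z(0.6080) = 0.274, z(0.5200) = 0.050, d' = 0.224
Condition B: z(0.8625) = 1.092, z(0.3438) = -0.402, d' = 1.494
Δd' = d'_Condition A − d'_Condition B = 0.224 − 1.494 = -1.270
Condition B has the higher sensitivity.

Δd-prime = -1.27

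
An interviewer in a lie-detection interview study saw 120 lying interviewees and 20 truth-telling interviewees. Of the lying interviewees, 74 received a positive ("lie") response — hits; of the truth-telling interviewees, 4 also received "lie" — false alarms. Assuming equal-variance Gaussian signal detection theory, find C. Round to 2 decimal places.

C = 0.27

H = 74/120 = 0.6167
FA = 4/20 = 0.2000
Φ⁻¹(H) = Φ⁻¹(0.6167) = 0.297
Φ⁻¹(FA) = Φ⁻¹(0.2000) = -0.842
c = −½·[z(H) + z(FA)] = −0.5 × (0.297 + (-0.842)) = 0.2725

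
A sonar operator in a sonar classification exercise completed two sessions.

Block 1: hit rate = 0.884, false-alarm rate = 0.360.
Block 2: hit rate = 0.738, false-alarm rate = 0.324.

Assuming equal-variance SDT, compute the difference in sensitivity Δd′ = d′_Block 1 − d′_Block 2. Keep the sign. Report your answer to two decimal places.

Δd′ = 0.46

Block 1: z(0.884) = 1.195, z(0.360) = -0.358, d' = 1.553
Block 2: z(0.738) = 0.637, z(0.324) = -0.457, d' = 1.094
Δd' = d'_Block 1 − d'_Block 2 = 1.553 − 1.094 = 0.459
Block 1 has the higher sensitivity.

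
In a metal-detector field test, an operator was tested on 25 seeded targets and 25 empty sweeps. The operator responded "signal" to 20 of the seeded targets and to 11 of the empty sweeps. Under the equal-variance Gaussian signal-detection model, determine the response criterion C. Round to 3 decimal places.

C = -0.345

H = 20/25 = 0.8000
FA = 11/25 = 0.4400
Φ⁻¹(H) = Φ⁻¹(0.8000) = 0.8416
Φ⁻¹(FA) = Φ⁻¹(0.4400) = -0.1510
c = −½·[z(H) + z(FA)] = −0.5 × (0.8416 + (-0.1510)) = -0.3453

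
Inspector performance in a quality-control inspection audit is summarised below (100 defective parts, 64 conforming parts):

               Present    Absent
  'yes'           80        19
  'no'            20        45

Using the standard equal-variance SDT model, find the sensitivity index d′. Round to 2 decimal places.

H = 80/100 = 0.8000
FA = 19/64 = 0.2969
z(0.8000) = 0.842, z(0.2969) = -0.533
d' = z(H) − z(FA) = 0.842 − (-0.533) = 1.375

d′ = 1.38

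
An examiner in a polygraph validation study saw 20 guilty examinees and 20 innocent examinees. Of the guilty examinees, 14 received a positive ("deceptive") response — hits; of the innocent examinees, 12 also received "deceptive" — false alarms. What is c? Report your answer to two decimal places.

H = 14/20 = 0.7000
FA = 12/20 = 0.6000
Φ⁻¹(H) = Φ⁻¹(0.7000) = 0.5244
Φ⁻¹(FA) = Φ⁻¹(0.6000) = 0.2533
c = −½·[z(H) + z(FA)] = −0.5 × (0.5244 + 0.2533) = -0.38885

c = -0.39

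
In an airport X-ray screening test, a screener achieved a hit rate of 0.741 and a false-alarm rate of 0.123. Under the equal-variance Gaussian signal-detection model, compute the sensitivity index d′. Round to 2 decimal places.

d′ = 1.81

z(0.741) = 0.646, z(0.123) = -1.160
d' = z(H) − z(FA) = 0.646 − (-1.160) = 1.806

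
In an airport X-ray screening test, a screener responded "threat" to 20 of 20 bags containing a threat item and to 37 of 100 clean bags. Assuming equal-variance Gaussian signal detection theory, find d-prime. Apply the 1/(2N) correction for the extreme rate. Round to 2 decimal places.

d-prime = 2.29

The hit rate is 20/20 = 1, so apply the 1/(2N) correction: H → 1 − 1/(2·20) = 0.97500.
z(H) = z(0.97500) = 1.960
z(FA) = z(0.37000) = -0.332
d' = 1.960 − (-0.332) = 2.292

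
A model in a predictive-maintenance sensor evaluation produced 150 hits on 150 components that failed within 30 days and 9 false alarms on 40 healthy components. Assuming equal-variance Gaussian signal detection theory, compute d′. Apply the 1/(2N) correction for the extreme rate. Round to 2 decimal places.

The hit rate is 150/150 = 1, so apply the 1/(2N) correction: H → 1 − 1/(2·150) = 0.99667.
z(H) = z(0.99667) = 2.713
z(FA) = z(0.22500) = -0.755
d' = 2.713 − (-0.755) = 3.468

d′ = 3.47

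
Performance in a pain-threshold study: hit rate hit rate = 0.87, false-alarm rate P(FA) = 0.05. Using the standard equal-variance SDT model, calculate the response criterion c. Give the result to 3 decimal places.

c = 0.259

z(0.87) = 1.1264, z(0.05) = -1.6449
c = −½·[z(H) + z(FA)] = −0.5 × (1.1264 + (-1.6449)) = 0.25925
c > 0: the participant has a conservative response bias.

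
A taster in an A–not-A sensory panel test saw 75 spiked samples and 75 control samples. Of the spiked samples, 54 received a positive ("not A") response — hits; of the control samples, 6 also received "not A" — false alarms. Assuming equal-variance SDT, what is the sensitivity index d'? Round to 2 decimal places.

H = 54/75 = 0.7200
FA = 6/75 = 0.0800
Φ⁻¹(0.7200) = 0.5828, Φ⁻¹(0.0800) = -1.4051
d' = z(H) − z(FA) = 0.5828 − (-1.4051) = 1.9879

d' = 1.99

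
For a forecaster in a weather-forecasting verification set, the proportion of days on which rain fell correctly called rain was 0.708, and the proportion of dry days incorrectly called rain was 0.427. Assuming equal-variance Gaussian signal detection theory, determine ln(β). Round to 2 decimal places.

ln β = -0.13

z(H) = 0.548
z(FA) = -0.184
ln β = −½·[z(H)² − z(FA)²] = −0.5 × (0.300 − 0.034) = -0.133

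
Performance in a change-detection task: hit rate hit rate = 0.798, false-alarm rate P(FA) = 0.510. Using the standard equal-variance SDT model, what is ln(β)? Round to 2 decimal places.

ln β = -0.35

z(H) = z(0.798) = 0.834
z(FA) = z(0.510) = 0.025
ln β = −½·[z(H)² − z(FA)²] = −0.5 × (0.696 − 0.001) = -0.3475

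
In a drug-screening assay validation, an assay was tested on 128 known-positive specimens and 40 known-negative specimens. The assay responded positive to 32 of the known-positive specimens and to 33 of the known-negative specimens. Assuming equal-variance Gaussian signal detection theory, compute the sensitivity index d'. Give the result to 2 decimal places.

d' = -1.61

H = 32/128 = 0.2500
FA = 33/40 = 0.8250
z(H) = z(0.2500) = -0.6745
z(FA) = z(0.8250) = 0.9346
d' = z(H) − z(FA) = -0.6745 − 0.9346 = -1.6091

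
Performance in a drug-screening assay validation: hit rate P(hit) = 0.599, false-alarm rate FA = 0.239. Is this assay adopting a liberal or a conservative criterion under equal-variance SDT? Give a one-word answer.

conservative

z(H) = 0.251, z(FA) = -0.710
c = −½·(z(H) + z(FA)) = 0.2295
c > 0 → conservative criterion (biased toward responding “no”).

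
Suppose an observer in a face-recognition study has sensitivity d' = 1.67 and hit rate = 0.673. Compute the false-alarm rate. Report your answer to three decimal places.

z(hit rate) = z(0.673) = 0.4482
z(FA) = z(H) − d' = 0.4482 − 1.67 = -1.2218
false-alarm rate = Φ(-1.2218) = 0.1109

false-alarm rate = 0.111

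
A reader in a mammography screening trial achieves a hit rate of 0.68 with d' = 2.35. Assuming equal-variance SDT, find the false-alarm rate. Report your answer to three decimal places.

z(hit rate) = z(0.68) = 0.4677
z(FA) = z(H) − d' = 0.4677 − 2.35 = -1.8823
false-alarm rate = Φ(-1.8823) = 0.0299

false-alarm rate = 0.030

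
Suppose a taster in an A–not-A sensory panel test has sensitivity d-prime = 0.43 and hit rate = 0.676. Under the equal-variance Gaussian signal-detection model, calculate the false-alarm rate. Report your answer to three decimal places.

z(hit rate) = z(0.676) = 0.4565
z(FA) = z(H) − d' = 0.4565 − 0.43 = 0.0265
false-alarm rate = Φ(0.0265) = 0.5106

false-alarm rate = 0.511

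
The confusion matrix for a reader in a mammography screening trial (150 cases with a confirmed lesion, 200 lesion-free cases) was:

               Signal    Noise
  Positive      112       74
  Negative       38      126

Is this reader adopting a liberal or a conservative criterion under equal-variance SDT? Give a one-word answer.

liberal

z(H) = 0.664, z(FA) = -0.332
c = −½·(z(H) + z(FA)) = -0.166
c < 0 → liberal criterion (biased toward responding “yes”).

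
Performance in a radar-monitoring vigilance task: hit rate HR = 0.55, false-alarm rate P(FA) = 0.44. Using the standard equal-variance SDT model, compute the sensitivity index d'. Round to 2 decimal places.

z(H) = z(0.55) = 0.126
z(FA) = z(0.44) = -0.151
d' = z(H) − z(FA) = 0.126 − (-0.151) = 0.277

d' = 0.28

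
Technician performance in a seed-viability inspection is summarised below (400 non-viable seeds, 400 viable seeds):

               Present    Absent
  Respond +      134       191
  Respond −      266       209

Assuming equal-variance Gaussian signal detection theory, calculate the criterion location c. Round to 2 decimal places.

c = 0.24

H = 134/400 = 0.3350
FA = 191/400 = 0.4775
z(0.3350) = -0.426, z(0.4775) = -0.056
c = −½·[z(H) + z(FA)] = −0.5 × (-0.426 + (-0.056)) = 0.241
c > 0: the technician has a conservative response bias.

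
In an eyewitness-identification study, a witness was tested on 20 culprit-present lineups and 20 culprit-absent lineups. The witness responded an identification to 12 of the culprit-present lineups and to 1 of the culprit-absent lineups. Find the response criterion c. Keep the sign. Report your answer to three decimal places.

H = 12/20 = 0.6000
FA = 1/20 = 0.0500
z(H) = z(0.6000) = 0.2533
z(FA) = z(0.0500) = -1.6449
c = −½·[z(H) + z(FA)] = −0.5 × (0.2533 + (-1.6449)) = 0.6958
c > 0: the witness has a conservative response bias.

c = 0.696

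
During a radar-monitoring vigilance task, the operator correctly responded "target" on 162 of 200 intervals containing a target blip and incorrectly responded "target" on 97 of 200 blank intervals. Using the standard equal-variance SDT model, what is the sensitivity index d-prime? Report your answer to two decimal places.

d-prime = 0.92

H = 162/200 = 0.8100
FA = 97/200 = 0.4850
z(H) = z(0.8100) = 0.8779
z(FA) = z(0.4850) = -0.0376
d' = z(H) − z(FA) = 0.8779 − (-0.0376) = 0.9155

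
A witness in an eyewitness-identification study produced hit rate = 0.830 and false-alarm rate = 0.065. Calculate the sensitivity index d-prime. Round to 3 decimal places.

d-prime = 2.468

z(H) = 0.9542
z(FA) = -1.5141
d' = z(H) − z(FA) = 0.9542 − (-1.5141) = 2.4683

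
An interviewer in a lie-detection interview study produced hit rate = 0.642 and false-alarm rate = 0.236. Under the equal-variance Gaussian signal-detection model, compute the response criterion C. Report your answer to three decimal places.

C = 0.178

z(0.642) = 0.3638, z(0.236) = -0.7192
c = −½·[z(H) + z(FA)] = −0.5 × (0.3638 + (-0.7192)) = 0.1777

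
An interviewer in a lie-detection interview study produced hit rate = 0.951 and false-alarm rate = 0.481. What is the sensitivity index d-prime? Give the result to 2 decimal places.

d-prime = 1.70

z(H) = z(0.951) = 1.6546
z(FA) = z(0.481) = -0.0476
d' = z(H) − z(FA) = 1.6546 − (-0.0476) = 1.7022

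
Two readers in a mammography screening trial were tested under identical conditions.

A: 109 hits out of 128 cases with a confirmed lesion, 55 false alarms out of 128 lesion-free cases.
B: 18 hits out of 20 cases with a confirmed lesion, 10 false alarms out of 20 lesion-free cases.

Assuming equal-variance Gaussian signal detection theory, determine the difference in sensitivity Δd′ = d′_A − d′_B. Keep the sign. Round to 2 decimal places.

A: z(0.8516) = 1.043, z(0.4297) = -0.177, d' = 1.220
B: z(0.9000) = 1.282, z(0.5000) = 0.000, d' = 1.282
Δd' = d'_A − d'_B = 1.220 − 1.282 = -0.062
B has the higher sensitivity.

Δd′ = -0.06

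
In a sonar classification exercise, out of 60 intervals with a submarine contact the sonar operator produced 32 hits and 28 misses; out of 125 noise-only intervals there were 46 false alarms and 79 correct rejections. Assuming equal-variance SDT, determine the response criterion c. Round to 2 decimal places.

H = 32/60 = 0.5333
FA = 46/125 = 0.3680
Φ⁻¹(H) = 0.084
Φ⁻¹(FA) = -0.337
c = −½·[z(H) + z(FA)] = −0.5 × (0.084 + (-0.337)) = 0.1265
c > 0: the sonar operator has a conservative response bias.

c = 0.13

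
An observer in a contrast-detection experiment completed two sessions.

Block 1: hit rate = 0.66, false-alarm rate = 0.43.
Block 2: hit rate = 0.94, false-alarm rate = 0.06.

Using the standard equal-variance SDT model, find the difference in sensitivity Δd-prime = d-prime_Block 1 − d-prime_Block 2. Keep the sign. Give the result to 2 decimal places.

Block 1: z(0.66) = 0.412, z(0.43) = -0.176, d' = 0.588
Block 2: z(0.94) = 1.555, z(0.06) = -1.555, d' = 3.110
Δd' = d'_Block 1 − d'_Block 2 = 0.588 − 3.110 = -2.522
Block 2 has the higher sensitivity.

Δd-prime = -2.52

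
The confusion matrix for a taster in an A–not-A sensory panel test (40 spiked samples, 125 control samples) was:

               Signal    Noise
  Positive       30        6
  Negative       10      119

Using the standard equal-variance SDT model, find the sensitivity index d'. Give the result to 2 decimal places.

H = 30/40 = 0.7500
FA = 6/125 = 0.0480
Φ⁻¹(H) = Φ⁻¹(0.7500) = 0.674
Φ⁻¹(FA) = Φ⁻¹(0.0480) = -1.665
d' = z(H) − z(FA) = 0.674 − (-1.665) = 2.339

d' = 2.34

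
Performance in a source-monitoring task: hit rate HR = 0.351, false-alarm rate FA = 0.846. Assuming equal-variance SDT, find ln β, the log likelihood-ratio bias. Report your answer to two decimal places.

z(H) = z(0.351) = -0.383
z(FA) = z(0.846) = 1.019
ln β = −½·[z(H)² − z(FA)²] = −0.5 × (0.147 − 1.038) = 0.4455

ln β = 0.45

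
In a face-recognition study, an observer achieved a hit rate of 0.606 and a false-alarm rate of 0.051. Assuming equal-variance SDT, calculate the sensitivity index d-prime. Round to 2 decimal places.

d-prime = 1.90

Φ⁻¹(H) = Φ⁻¹(0.606) = 0.2689
Φ⁻¹(FA) = Φ⁻¹(0.051) = -1.6352
d' = z(H) − z(FA) = 0.2689 − (-1.6352) = 1.9041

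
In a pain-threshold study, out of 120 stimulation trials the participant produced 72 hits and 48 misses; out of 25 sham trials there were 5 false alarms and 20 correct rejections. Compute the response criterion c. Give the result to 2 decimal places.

H = 72/120 = 0.6000
FA = 5/25 = 0.2000
z(H) = 0.253
z(FA) = -0.842
c = −½·[z(H) + z(FA)] = −0.5 × (0.253 + (-0.842)) = 0.2945
c > 0: the participant has a conservative response bias.

c = 0.29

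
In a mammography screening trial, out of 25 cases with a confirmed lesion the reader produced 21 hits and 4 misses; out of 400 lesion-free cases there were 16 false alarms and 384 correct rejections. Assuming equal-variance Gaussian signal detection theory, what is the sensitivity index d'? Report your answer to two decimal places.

d' = 2.75

H = 21/25 = 0.8400
FA = 16/400 = 0.0400
z(H) = 0.9945
z(FA) = -1.7507
d' = z(H) − z(FA) = 0.9945 − (-1.7507) = 2.7452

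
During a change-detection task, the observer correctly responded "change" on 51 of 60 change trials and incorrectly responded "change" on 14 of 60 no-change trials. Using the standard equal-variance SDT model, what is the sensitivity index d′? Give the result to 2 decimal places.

H = 51/60 = 0.8500
FA = 14/60 = 0.2333
z(H) = 1.0364
z(FA) = -0.7280
d' = z(H) − z(FA) = 1.0364 − (-0.7280) = 1.7644

d′ = 1.76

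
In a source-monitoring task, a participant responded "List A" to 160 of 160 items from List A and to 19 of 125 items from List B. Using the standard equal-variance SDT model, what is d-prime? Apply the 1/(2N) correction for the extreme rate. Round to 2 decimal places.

The hit rate is 160/160 = 1, so apply the 1/(2N) correction: H → 1 − 1/(2·160) = 0.99687.
z(H) = z(0.99687) = 2.734
z(FA) = z(0.15200) = -1.028
d' = 2.734 − (-1.028) = 3.762

d-prime = 3.76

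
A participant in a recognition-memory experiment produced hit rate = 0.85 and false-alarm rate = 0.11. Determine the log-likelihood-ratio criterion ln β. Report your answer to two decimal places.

z(0.85) = 1.036, z(0.11) = -1.227
ln β = −½·[z(H)² − z(FA)²] = −0.5 × (1.073 − 1.506) = 0.2165

ln β = 0.22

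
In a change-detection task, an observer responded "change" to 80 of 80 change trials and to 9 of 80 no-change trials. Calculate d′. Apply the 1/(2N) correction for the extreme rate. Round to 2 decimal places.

The hit rate is 80/80 = 1, so apply the 1/(2N) correction: H → 1 − 1/(2·80) = 0.99375.
z(H) = z(0.99375) = 2.498
z(FA) = z(0.11250) = -1.213
d' = 2.498 − (-1.213) = 3.711

d′ = 3.71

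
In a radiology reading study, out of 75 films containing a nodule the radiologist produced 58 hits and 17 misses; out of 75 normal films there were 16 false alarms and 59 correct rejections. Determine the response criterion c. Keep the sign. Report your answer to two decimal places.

c = 0.02

H = 58/75 = 0.7733
FA = 16/75 = 0.2133
z(H) = z(0.7733) = 0.7498
z(FA) = z(0.2133) = -0.7950
c = −½·[z(H) + z(FA)] = −0.5 × (0.7498 + (-0.7950)) = 0.0226
c > 0: the radiologist has a conservative response bias.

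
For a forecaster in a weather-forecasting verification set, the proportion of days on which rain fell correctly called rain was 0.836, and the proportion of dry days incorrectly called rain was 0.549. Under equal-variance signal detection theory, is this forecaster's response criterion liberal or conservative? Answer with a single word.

z(H) = 0.978, z(FA) = 0.123
c = −½·(z(H) + z(FA)) = -0.5505
c < 0 → liberal criterion (biased toward responding “yes”).

liberal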